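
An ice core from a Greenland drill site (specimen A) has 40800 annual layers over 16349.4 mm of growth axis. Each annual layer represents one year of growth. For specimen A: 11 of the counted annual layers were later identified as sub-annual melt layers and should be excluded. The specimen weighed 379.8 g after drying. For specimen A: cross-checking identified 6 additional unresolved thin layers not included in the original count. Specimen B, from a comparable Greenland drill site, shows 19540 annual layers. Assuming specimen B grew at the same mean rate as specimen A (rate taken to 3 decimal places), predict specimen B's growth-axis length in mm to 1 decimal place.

7835.5 mm

Specimen A: correcting the raw count gives 40800 − 11 + 6 = 40795 true annual layers.
A: Mean rate = 16349.4 mm / 40795 years ≈ 0.401 mm per year.
Length of B = 0.401 × 19540 = 7835.5 mm.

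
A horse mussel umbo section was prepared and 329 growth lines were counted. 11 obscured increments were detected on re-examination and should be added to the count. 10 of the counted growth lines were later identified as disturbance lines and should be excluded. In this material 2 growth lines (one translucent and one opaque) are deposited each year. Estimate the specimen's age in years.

165 years

Adjusted count: 329 − 10 + 11 = 330 growth lines.
330 growth lines at 2 per year is 330 / 2 = 165 years.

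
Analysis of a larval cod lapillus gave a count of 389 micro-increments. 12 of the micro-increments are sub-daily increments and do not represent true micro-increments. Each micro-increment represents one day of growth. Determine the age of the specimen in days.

After corrections the count is 389 − 12 = 377 micro-increments.
One micro-increment per day makes the duration 377 days.

377 days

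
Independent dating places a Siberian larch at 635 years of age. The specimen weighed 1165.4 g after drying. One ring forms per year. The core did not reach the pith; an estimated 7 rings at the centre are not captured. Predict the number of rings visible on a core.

628 rings

Expected rings over 635 years: 635.
Less the 7 uncaptured rings: 635 − 7 = 628.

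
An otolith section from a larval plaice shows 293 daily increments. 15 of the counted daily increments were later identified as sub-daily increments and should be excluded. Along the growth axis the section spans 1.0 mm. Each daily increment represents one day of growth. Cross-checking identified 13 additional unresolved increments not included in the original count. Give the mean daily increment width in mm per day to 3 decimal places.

Correcting the raw count gives 293 − 15 + 13 = 291 true daily increments.
Mean rate = 1.0 mm / 291 days ≈ 0.003 mm per day.

0.003 mm per day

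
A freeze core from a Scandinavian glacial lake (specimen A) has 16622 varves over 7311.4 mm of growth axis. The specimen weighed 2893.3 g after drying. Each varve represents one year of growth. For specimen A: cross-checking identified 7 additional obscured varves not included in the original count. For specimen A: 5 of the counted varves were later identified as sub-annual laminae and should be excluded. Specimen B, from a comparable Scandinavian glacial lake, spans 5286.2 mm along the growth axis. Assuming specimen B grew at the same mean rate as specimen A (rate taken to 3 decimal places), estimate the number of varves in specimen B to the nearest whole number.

12014 varves

Specimen A: adjusted count: 16622 − 5 + 7 = 16624 varves.
A: Mean rate = 7311.4 mm / 16624 years ≈ 0.440 mm per year.
Specimen B: 5286.2 mm / 0.440 mm per year = 12014.09 years ≈ 12014 varves.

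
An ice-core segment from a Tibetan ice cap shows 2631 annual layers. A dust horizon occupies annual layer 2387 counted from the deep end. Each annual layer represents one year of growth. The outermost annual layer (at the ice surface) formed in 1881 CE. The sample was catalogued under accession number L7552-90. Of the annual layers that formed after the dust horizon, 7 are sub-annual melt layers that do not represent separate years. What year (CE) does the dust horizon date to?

The dust horizon sits at annual layer 2387 from the deep end, so 2631 − 2387 = 244 annual layers formed after it.
Excluding 7 false annual layers: 244 − 7 = 237.
Counting back 237 years from 1881 CE places the dust horizon in 1881 − 237 = 1644 CE.

1644 CE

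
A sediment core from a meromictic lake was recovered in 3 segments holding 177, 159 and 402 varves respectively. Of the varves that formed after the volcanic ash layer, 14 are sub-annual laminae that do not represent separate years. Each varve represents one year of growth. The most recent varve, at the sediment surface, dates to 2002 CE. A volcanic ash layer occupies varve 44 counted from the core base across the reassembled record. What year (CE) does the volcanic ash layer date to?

1322 CE

Total varves = 177 + 159 + 402 = 738.
Between varve 44 and the sediment surface there are 738 − 44 = 694 varves.
694 − 14 false = 680 true varves after the volcanic ash layer.
Counting back 680 years from 2002 CE places the volcanic ash layer in 2002 − 680 = 1322 CE.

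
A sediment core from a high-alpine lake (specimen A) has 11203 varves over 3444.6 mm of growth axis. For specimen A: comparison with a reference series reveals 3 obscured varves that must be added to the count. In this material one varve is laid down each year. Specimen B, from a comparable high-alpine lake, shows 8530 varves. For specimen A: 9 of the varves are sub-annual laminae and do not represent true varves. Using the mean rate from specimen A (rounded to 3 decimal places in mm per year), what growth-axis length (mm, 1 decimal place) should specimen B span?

2627.2 mm

Specimen A: correcting the raw count gives 11203 − 9 + 3 = 11197 true varves.
A: 3444.6 mm over 11197 years gives 3444.6 / 11197 ≈ 0.308 mm per year.
B's length ≈ 0.308 × 8530 = 2627.2 mm.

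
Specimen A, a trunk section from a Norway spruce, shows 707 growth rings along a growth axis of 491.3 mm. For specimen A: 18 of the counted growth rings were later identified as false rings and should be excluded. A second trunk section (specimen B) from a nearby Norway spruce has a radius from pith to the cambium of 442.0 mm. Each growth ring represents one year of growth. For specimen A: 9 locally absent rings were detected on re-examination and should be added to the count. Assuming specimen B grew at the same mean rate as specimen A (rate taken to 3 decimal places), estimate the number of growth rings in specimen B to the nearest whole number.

628 growth rings

Specimen A: adjusted count: 707 − 18 + 9 = 698 growth rings.
A: Extension rate ≈ 491.3 / 698 = 0.704 mm/yr.
For B, 442.0 / 0.704 = 627.84 years ≈ 628 growth rings.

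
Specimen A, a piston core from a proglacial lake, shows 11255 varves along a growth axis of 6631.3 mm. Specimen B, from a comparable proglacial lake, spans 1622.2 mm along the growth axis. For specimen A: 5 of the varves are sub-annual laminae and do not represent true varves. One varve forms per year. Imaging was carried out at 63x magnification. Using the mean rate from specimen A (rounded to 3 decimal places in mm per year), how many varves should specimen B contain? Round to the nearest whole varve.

Specimen A: correcting the raw count gives 11255 − 5 = 11250 true varves.
A: Extension rate ≈ 6631.3 / 11250 = 0.589 mm/yr.
For B, 1622.2 / 0.589 = 2754.16 years ≈ 2754 varves.

2754 varves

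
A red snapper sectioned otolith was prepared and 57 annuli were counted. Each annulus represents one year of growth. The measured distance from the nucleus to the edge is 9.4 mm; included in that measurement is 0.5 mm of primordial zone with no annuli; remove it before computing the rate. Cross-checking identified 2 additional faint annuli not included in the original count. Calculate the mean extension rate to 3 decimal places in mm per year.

True annulus count = 57 + 2 = 59.
The growth record spans 9.4 − 0.5 = 8.9 mm.
Mean rate = 8.9 mm / 59 years ≈ 0.151 mm per year.

0.151 mm per year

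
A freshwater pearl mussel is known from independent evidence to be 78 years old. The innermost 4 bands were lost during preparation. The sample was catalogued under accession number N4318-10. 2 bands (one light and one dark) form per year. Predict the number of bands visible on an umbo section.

152 bands

78 years at 2 bands per year gives 78 × 2 = 156 bands.
156 − 4 missed = 152 bands expected in the prepared section.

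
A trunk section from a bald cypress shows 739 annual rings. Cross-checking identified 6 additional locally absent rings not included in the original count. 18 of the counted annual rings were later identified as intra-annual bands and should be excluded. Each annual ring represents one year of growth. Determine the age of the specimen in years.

Correcting the raw count gives 739 − 18 + 6 = 727 true annual rings.
One annual ring per year makes the duration 727 years.

727 yr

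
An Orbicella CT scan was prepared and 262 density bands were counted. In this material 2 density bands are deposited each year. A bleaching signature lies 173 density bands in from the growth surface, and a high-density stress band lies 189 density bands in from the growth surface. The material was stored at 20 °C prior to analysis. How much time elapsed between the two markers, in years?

The two markers are separated by 189 − 173 = 16 density bands.
16 density bands at 2 per year is 16 / 2 = 8 years.

8 years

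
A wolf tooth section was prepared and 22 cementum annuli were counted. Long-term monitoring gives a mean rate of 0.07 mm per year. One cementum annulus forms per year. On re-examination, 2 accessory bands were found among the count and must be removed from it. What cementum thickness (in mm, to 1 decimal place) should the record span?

True cementum annulus count = 22 − 2 = 20.
Length ≈ 0.07 × 20 = 1.4 mm.

1.4 mm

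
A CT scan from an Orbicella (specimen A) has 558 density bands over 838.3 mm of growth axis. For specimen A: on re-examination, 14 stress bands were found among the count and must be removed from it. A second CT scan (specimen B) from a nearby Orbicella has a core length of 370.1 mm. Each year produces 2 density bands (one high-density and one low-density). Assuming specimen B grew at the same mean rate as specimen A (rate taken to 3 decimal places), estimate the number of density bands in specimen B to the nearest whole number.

Specimen A: true density band count = 558 − 14 = 544.
Specimen A: 544 density bands at 2 per year is 544 / 2 = 272 years.
A: Mean rate = 838.3 mm / 272 years ≈ 3.082 mm/yr.
For B, 370.1 / 3.082 = 120.08 years; at 2 density bands per year that is 120.08 × 2 ≈ 240 density bands.

240 density bands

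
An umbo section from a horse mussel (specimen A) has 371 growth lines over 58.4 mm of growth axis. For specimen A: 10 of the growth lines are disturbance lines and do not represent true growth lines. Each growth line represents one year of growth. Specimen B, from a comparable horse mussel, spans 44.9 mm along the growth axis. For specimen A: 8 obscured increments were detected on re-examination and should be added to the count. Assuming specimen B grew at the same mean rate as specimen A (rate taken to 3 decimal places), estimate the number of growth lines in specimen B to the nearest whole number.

Specimen A: adjusted count: 371 − 10 + 8 = 369 growth lines.
A: 58.4 mm over 369 years gives 58.4 / 369 ≈ 0.158 mm/year.
B spans 44.9 / 0.158 = 284.18 years ≈ 284 growth lines.

284 growth lines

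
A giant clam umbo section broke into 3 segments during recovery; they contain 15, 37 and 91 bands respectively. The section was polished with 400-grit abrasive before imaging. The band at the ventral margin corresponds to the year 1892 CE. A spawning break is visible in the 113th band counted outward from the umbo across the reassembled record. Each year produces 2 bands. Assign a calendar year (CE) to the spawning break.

1877 CE

Total bands = 15 + 37 + 91 = 143.
143 − 113 = 30 bands lie beyond the spawning break toward the ventral margin.
With 2 bands per year, 30 / 2 = 15 years.
1892 − 15 = 1877 CE.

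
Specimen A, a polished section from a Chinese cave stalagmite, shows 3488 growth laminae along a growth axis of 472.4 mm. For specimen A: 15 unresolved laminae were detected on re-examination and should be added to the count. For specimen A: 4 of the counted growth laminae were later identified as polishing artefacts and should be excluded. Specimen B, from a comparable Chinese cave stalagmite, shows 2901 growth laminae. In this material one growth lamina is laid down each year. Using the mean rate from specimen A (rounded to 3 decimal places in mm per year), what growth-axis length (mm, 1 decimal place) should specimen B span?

Specimen A: after corrections the count is 3488 − 4 + 15 = 3499 growth laminae.
A: 472.4 mm over 3499 years gives 472.4 / 3499 ≈ 0.135 mm/yr.
Length of B = 0.135 × 2901 = 391.6 mm.

391.6 mm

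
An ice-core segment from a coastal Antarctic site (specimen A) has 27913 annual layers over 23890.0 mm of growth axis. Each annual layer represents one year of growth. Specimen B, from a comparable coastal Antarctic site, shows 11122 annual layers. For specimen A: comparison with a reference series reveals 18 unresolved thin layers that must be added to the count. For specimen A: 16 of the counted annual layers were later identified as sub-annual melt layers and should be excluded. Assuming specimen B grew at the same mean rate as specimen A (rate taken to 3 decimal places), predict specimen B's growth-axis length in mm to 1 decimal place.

9520.4 mm

Specimen A: true annual layer count = 27913 − 16 + 18 = 27915.
A: Mean rate = 23890.0 mm / 27915 years ≈ 0.856 mm/yr.
For B, 0.856 mm/year × 11122 years = 9520.4 mm.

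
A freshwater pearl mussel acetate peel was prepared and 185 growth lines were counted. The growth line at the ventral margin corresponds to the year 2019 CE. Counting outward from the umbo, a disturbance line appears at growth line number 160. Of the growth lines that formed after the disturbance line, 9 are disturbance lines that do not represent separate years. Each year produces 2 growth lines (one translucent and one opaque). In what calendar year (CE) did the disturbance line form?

185 − 160 = 25 growth lines lie beyond the disturbance line toward the ventral margin.
Excluding 9 false growth lines: 25 − 9 = 16.
Dividing by 2 growth lines per year: 16 / 2 = 8 years.
Counting back 8 years from 2019 CE places the disturbance line in 2019 − 8 = 2011 CE.

2011 CE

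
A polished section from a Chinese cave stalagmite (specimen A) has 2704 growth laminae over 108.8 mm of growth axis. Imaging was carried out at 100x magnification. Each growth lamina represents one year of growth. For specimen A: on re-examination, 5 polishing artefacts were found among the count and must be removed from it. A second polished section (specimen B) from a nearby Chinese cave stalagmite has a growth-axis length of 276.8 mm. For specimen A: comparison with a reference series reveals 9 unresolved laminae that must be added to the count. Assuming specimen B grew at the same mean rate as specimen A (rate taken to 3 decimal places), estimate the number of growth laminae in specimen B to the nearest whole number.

6920 growth laminae

Specimen A: after corrections the count is 2704 − 5 + 9 = 2708 growth laminae.
A: Extension rate ≈ 108.8 / 2708 = 0.040 mm/year.
Specimen B: 276.8 mm / 0.040 mm per year = 6920.00 years ≈ 6920 growth laminae.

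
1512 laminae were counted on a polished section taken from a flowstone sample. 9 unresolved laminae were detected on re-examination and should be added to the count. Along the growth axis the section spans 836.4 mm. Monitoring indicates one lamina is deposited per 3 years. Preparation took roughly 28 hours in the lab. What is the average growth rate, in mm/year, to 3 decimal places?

After corrections the count is 1512 + 9 = 1521 laminae.
At 3 years per lamina, 1521 × 3 = 4563 years.
836.4 mm over 4563 years gives 836.4 / 4563 ≈ 0.183 mm/year.

0.183 mm/year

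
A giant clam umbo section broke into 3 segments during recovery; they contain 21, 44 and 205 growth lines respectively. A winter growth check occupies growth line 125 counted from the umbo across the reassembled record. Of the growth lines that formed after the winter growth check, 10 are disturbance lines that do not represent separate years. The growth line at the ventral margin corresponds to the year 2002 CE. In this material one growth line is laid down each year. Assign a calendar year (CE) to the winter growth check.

Total growth lines = 21 + 44 + 205 = 270.
270 − 125 = 145 growth lines lie beyond the winter growth check toward the ventral margin.
Excluding 10 false growth lines: 145 − 10 = 135.
Counting back 135 years from 2002 CE places the winter growth check in 2002 − 135 = 1867 CE.

1867 CE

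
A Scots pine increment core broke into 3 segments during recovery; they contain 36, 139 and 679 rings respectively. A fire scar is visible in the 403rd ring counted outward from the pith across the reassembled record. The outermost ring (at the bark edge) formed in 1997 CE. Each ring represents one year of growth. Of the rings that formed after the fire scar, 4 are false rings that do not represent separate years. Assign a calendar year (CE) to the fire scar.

1550 CE

Total rings = 36 + 139 + 679 = 854.
The fire scar sits at ring 403 from the pith, so 854 − 403 = 451 rings formed after it.
451 − 4 false = 447 true rings after the fire scar.
Counting back 447 years from 1997 CE places the fire scar in 1997 − 447 = 1550 CE.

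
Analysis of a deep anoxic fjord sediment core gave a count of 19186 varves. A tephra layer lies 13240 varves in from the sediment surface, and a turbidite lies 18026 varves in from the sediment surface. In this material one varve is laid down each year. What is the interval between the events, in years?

Separation: 18026 − 13240 = 4786 varves.
At one varve per year, 4786 years elapsed between them.

4786 years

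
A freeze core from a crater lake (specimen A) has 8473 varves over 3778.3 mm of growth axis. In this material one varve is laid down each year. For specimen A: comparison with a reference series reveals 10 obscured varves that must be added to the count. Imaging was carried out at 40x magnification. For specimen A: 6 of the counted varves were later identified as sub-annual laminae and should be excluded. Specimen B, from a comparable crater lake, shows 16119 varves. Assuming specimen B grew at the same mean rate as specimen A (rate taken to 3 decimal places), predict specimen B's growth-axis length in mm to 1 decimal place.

7189.1 mm

Specimen A: after corrections the count is 8473 − 6 + 10 = 8477 varves.
A: Extension rate ≈ 3778.3 / 8477 = 0.446 mm/yr.
Length of B = 0.446 × 16119 = 7189.1 mm.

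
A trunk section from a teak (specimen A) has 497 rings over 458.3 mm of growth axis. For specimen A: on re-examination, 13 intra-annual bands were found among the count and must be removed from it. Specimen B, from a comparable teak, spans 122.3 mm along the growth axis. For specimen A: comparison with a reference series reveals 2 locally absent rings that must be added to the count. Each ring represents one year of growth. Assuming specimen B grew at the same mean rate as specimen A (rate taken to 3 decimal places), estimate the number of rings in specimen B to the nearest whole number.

Specimen A: after corrections the count is 497 − 13 + 2 = 486 rings.
A: 458.3 mm over 486 years gives 458.3 / 486 ≈ 0.943 mm/yr.
For B, 122.3 / 0.943 = 129.69 years ≈ 130 rings.

130 rings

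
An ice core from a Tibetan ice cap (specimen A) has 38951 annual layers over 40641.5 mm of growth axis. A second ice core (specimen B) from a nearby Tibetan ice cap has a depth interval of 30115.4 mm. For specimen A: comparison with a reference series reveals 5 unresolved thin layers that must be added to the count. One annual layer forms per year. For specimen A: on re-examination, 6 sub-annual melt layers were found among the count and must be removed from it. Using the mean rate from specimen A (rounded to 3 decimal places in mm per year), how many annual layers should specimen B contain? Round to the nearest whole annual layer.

28874 annual layers

Specimen A: after corrections the count is 38951 − 6 + 5 = 38950 annual layers.
A: Mean rate = 40641.5 mm / 38950 years ≈ 1.043 mm/yr.
B spans 30115.4 / 1.043 = 28873.83 years ≈ 28874 annual layers.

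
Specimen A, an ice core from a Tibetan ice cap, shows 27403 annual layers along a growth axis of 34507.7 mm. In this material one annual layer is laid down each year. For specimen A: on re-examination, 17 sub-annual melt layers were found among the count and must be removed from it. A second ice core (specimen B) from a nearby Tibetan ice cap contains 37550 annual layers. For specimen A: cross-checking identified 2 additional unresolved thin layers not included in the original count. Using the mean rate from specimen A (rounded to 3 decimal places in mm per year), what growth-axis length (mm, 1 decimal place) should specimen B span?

47313.0 mm

Specimen A: correcting the raw count gives 27403 − 17 + 2 = 27388 true annual layers.
A: Mean rate = 34507.7 mm / 27388 years ≈ 1.260 mm per year.
Length of B = 1.260 × 37550 = 47313.0 mm.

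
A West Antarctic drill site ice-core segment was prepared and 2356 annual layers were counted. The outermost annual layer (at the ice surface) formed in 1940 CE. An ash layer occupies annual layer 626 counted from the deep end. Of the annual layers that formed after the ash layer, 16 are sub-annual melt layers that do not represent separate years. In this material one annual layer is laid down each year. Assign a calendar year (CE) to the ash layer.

The ash layer sits at annual layer 626 from the deep end, so 2356 − 626 = 1730 annual layers formed after it.
Excluding 16 false annual layers: 1730 − 16 = 1714.
Counting back 1714 years from 1940 CE places the ash layer in 1940 − 1714 = 226 CE.

226 CE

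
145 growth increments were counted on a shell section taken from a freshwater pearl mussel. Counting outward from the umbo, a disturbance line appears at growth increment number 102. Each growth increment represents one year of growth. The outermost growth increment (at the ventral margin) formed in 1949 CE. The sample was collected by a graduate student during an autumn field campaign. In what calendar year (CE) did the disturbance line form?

Between growth increment 102 and the ventral margin there are 145 − 102 = 43 growth increments.
The growth increment at the ventral margin is 1949 CE, so the disturbance line dates to 1949 − 43 = 1906 CE.

1906 CE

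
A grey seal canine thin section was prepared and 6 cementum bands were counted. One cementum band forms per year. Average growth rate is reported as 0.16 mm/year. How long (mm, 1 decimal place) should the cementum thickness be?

1.0 mm

The record spans 6 years at 0.16 mm per year.
Predicted length = 0.16 mm/year × 6 years = 1.0 mm.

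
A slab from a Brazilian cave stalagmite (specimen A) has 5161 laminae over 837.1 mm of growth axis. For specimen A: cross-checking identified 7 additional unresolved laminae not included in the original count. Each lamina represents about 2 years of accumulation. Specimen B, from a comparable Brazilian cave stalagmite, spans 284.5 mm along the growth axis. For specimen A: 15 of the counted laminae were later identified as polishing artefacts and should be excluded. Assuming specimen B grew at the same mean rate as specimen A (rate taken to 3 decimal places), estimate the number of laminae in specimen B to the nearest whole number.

1756 laminae

Specimen A: correcting the raw count gives 5161 − 15 + 7 = 5153 true laminae.
Specimen A: 5153 laminae at 2 years each span 5153 × 2 = 10306 years.
A: Extension rate ≈ 837.1 / 10306 = 0.081 mm per year.
B spans 284.5 / 0.081 = 3512.35 years; at 2 years per lamina that is 3512.35 / 2 ≈ 1756 laminae.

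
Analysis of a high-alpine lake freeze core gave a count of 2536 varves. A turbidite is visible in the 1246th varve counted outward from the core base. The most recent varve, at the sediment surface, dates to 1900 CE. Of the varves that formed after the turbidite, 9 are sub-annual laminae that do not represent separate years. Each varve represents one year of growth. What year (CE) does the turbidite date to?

2536 − 1246 = 1290 varves lie beyond the turbidite toward the sediment surface.
Excluding 9 false varves: 1290 − 9 = 1281.
The varve at the sediment surface is 1900 CE, so the turbidite dates to 1900 − 1281 = 619 CE.

619 CE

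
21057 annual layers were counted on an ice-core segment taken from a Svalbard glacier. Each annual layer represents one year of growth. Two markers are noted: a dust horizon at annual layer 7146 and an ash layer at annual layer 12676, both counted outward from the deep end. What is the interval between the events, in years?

5530 yr

The two markers are separated by 12676 − 7146 = 5530 annual layers.
At one annual layer per year, 5530 years elapsed between them.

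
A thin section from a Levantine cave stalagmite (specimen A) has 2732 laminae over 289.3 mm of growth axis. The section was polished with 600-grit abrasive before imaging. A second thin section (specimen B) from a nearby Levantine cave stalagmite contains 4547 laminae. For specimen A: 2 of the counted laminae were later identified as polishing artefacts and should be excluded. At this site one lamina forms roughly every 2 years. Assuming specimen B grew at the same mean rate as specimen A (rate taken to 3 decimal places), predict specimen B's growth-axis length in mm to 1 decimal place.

482.0 mm

Specimen A: true lamina count = 2732 − 2 = 2730.
Specimen A: at 2 years per lamina, 2730 × 2 = 5460 years.
A: 289.3 mm over 5460 years gives 289.3 / 5460 ≈ 0.053 mm/year.
Specimen B: at 2 years per lamina, 4547 × 2 = 9094 years. B's length ≈ 0.053 × 9094 = 482.0 mm.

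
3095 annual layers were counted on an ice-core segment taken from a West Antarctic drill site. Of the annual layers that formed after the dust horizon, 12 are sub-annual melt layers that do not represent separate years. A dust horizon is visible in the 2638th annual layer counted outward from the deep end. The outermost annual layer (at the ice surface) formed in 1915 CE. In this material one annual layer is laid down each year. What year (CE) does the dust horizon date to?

The dust horizon sits at annual layer 2638 from the deep end, so 3095 − 2638 = 457 annual layers formed after it.
457 − 12 false = 445 true annual layers after the dust horizon.
Counting back 445 years from 1915 CE places the dust horizon in 1915 − 445 = 1470 CE.

1470 CE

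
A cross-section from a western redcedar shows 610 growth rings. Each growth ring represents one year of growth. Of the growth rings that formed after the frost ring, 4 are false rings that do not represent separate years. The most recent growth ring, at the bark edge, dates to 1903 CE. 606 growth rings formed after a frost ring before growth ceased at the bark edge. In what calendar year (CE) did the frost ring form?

606 growth rings post-date the frost ring.
Removing the 4 false growth rings leaves 606 − 4 = 602 true growth rings beyond the frost ring.
Counting back 602 years from 1903 CE places the frost ring in 1903 − 602 = 1301 CE.

1301 CE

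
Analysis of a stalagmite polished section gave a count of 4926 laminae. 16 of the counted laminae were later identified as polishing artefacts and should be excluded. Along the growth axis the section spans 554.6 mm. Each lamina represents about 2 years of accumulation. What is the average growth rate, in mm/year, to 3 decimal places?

True lamina count = 4926 − 16 = 4910.
4910 laminae at 2 years each span 4910 × 2 = 9820 years.
Mean rate = 554.6 mm / 9820 years ≈ 0.056 mm/year.

0.056 mm/year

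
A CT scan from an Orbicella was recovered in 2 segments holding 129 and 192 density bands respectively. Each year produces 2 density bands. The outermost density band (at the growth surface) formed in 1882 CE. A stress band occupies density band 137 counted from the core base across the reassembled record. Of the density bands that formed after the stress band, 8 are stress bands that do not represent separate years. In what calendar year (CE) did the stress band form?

Total density bands = 129 + 192 = 321.
The stress band sits at density band 137 from the core base, so 321 − 137 = 184 density bands formed after it.
Excluding 8 false density bands: 184 − 8 = 176.
176 density bands at 2 per year is 176 / 2 = 88 years.
Counting back 88 years from 1882 CE places the stress band in 1882 − 88 = 1794 CE.

1794 CE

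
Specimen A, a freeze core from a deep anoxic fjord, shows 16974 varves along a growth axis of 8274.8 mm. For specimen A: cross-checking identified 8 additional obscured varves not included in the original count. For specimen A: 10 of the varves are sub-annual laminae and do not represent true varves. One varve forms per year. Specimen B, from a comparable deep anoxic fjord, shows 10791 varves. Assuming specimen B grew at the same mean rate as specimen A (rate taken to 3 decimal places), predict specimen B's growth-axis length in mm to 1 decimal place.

5266.0 mm

Specimen A: after corrections the count is 16974 − 10 + 8 = 16972 varves.
A: Mean rate = 8274.8 mm / 16972 years ≈ 0.488 mm/yr.
B's length ≈ 0.488 × 10791 = 5266.0 mm.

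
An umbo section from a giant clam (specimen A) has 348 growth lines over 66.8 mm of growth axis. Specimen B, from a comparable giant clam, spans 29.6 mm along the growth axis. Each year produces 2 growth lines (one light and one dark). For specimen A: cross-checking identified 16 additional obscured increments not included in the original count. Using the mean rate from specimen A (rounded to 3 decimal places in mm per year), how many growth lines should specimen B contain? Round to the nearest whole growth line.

Specimen A: true growth line count = 348 + 16 = 364.
Specimen A: dividing by 2 growth lines per year: 364 / 2 = 182 years.
A: Extension rate ≈ 66.8 / 182 = 0.367 mm/year.
Specimen B: 29.6 mm / 0.367 mm per year = 80.65 years; at 2 growth lines per year that is 80.65 × 2 ≈ 161 growth lines.

161 growth lines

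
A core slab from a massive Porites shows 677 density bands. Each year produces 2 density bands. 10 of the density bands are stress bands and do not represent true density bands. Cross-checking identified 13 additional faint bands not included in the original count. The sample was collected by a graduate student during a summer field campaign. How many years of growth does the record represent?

After corrections the count is 677 − 10 + 13 = 680 density bands.
680 density bands at 2 per year is 680 / 2 = 340 years.

340 yr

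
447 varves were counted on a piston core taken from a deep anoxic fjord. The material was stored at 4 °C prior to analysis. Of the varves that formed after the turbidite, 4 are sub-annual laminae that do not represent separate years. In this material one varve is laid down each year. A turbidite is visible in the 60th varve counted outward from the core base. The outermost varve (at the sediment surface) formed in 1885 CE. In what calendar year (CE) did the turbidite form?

1502 CE

The turbidite sits at varve 60 from the core base, so 447 − 60 = 387 varves formed after it.
387 − 4 false = 383 true varves after the turbidite.
1885 − 383 = 1502 CE.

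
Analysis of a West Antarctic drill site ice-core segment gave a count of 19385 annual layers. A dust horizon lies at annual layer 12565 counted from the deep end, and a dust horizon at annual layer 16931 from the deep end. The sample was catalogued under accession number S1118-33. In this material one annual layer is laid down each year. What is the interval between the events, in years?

4366 years

Separation: 16931 − 12565 = 4366 annual layers.
That is 4366 years at one annual layer per year.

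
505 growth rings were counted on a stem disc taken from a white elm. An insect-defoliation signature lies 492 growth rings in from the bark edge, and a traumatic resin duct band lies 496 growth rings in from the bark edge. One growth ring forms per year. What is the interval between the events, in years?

4 years

The two markers are separated by 496 − 492 = 4 growth rings.
One growth ring per year makes the interval 4 years.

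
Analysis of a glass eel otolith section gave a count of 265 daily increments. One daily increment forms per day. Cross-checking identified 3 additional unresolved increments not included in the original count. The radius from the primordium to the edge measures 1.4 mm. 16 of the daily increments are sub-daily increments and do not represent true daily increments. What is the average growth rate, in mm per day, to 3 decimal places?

0.006 mm per day

True daily increment count = 265 − 16 + 3 = 252.
Mean rate = 1.4 mm / 252 days ≈ 0.006 mm per day.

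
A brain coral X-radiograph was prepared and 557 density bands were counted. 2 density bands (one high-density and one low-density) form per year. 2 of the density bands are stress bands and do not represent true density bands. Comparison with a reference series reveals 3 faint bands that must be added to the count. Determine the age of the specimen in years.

Correcting the raw count gives 557 − 2 + 3 = 558 true density bands.
Dividing by 2 density bands per year: 558 / 2 = 279 years.

279 years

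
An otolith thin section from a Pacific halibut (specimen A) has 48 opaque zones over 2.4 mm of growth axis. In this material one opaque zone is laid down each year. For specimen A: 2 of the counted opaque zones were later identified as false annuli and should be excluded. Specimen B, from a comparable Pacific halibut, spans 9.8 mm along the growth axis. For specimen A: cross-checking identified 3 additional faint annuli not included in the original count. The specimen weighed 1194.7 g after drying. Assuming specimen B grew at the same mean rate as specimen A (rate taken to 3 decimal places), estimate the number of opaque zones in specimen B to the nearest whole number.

Specimen A: correcting the raw count gives 48 − 2 + 3 = 49 true opaque zones.
A: Mean rate = 2.4 mm / 49 years ≈ 0.049 mm/year.
Specimen B: 9.8 mm / 0.049 mm per year = 200.00 years ≈ 200 opaque zones.

200 opaque zones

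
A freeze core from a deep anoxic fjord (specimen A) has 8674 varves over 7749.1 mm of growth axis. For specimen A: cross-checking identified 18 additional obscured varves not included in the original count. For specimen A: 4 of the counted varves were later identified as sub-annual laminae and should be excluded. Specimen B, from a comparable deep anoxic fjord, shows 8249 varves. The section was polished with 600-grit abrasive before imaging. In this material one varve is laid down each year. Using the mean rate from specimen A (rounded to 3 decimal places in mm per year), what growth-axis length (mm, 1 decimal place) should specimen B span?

7358.1 mm

Specimen A: true varve count = 8674 − 4 + 18 = 8688.
A: Extension rate ≈ 7749.1 / 8688 = 0.892 mm/yr.
B's length ≈ 0.892 × 8249 = 7358.1 mm.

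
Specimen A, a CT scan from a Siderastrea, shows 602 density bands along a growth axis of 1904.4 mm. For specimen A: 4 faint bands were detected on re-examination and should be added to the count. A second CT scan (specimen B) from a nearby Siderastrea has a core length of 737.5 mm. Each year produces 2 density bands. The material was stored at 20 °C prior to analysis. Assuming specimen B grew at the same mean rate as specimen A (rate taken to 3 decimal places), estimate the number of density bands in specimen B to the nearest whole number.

Specimen A: correcting the raw count gives 602 + 4 = 606 true density bands.
Specimen A: 606 density bands at 2 per year is 606 / 2 = 303 years.
A: Mean rate = 1904.4 mm / 303 years ≈ 6.285 mm/year.
For B, 737.5 / 6.285 = 117.34 years; at 2 density bands per year that is 117.34 × 2 ≈ 235 density bands.

235 density bands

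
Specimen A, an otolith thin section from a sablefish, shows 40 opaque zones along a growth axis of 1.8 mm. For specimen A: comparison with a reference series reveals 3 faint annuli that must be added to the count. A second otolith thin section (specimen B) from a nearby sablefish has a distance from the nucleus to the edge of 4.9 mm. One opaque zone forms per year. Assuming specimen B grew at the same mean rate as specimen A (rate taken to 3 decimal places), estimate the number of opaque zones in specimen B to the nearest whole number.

117 opaque zones

Specimen A: adjusted count: 40 + 3 = 43 opaque zones.
A: Extension rate ≈ 1.8 / 43 = 0.042 mm/year.
B spans 4.9 / 0.042 = 116.67 years ≈ 117 opaque zones.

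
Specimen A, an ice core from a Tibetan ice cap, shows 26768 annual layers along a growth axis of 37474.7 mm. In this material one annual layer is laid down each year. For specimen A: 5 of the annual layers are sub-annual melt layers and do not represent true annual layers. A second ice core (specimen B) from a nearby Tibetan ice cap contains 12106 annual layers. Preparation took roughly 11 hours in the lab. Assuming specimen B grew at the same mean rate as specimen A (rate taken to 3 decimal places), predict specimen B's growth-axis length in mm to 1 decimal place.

16948.4 mm

Specimen A: after corrections the count is 26768 − 5 = 26763 annual layers.
A: Extension rate ≈ 37474.7 / 26763 = 1.400 mm/yr.
B's length ≈ 1.400 × 12106 = 16948.4 mm.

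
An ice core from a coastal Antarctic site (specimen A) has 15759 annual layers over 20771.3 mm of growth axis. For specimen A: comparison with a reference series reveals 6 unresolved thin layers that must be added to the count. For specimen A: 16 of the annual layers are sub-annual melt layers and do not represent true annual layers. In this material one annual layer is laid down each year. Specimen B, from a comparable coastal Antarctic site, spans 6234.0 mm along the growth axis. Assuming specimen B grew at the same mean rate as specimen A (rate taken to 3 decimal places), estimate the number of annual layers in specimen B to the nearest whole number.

4726 annual layers

Specimen A: true annual layer count = 15759 − 16 + 6 = 15749.
A: Mean rate = 20771.3 mm / 15749 years ≈ 1.319 mm/yr.
B spans 6234.0 / 1.319 = 4726.31 years ≈ 4726 annual layers.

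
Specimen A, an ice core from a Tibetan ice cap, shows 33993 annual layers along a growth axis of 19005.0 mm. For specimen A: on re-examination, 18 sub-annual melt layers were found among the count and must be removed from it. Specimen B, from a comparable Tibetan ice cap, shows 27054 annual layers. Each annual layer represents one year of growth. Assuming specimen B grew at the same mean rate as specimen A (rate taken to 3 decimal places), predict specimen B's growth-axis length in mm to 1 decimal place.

Specimen A: adjusted count: 33993 − 18 = 33975 annual layers.
A: 19005.0 mm over 33975 years gives 19005.0 / 33975 ≈ 0.559 mm per year.
For B, 0.559 mm/year × 27054 years = 15123.2 mm.

15123.2 mm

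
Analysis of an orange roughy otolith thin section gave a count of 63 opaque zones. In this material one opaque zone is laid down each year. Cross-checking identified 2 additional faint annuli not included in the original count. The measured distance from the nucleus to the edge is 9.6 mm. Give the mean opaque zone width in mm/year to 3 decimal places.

0.148 mm/year

Adjusted count: 63 + 2 = 65 opaque zones.
9.6 mm over 65 years gives 9.6 / 65 ≈ 0.148 mm/year.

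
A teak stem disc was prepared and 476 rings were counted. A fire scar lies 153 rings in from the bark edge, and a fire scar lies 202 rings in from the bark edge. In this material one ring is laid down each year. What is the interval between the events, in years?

Separation: 202 − 153 = 49 rings.
One ring per year makes the interval 49 years.

49 years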